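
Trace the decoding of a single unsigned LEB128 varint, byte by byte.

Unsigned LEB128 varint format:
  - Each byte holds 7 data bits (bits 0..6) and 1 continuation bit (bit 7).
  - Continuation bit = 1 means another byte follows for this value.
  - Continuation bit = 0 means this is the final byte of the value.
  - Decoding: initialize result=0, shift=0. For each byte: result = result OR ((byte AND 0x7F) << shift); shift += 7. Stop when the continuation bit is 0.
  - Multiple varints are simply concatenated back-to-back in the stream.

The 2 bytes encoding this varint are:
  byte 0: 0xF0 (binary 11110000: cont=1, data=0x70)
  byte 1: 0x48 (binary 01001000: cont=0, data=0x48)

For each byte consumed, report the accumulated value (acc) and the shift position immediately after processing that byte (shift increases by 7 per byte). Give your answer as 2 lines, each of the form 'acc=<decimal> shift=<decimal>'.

byte 0=0xF0: payload=0x70=112, contrib = 112<<0 = 112; acc -> 112, shift -> 7
byte 1=0x48: payload=0x48=72, contrib = 72<<7 = 9216; acc -> 9328, shift -> 14

Answer: acc=112 shift=7
acc=9328 shift=14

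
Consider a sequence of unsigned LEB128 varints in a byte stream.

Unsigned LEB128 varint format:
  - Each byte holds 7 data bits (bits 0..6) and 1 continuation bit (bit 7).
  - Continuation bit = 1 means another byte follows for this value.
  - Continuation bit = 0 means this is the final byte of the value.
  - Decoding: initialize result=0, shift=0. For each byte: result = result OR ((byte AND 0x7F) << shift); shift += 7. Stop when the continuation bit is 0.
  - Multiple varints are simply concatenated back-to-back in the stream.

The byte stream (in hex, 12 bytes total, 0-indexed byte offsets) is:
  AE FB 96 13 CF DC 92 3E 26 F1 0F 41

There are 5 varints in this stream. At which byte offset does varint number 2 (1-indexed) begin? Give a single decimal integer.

  byte[0]=0xAE cont=1 payload=0x2E=46: acc |= 46<<0 -> acc=46 shift=7
  byte[1]=0xFB cont=1 payload=0x7B=123: acc |= 123<<7 -> acc=15790 shift=14
  byte[2]=0x96 cont=1 payload=0x16=22: acc |= 22<<14 -> acc=376238 shift=21
  byte[3]=0x13 cont=0 payload=0x13=19: acc |= 19<<21 -> acc=40222126 shift=28 [end]
Varint 1: bytes[0:4] = AE FB 96 13 -> value 40222126 (4 byte(s))
  byte[4]=0xCF cont=1 payload=0x4F=79: acc |= 79<<0 -> acc=79 shift=7
  byte[5]=0xDC cont=1 payload=0x5C=92: acc |= 92<<7 -> acc=11855 shift=14
  byte[6]=0x92 cont=1 payload=0x12=18: acc |= 18<<14 -> acc=306767 shift=21
  byte[7]=0x3E cont=0 payload=0x3E=62: acc |= 62<<21 -> acc=130330191 shift=28 [end]
Varint 2: bytes[4:8] = CF DC 92 3E -> value 130330191 (4 byte(s))
  byte[8]=0x26 cont=0 payload=0x26=38: acc |= 38<<0 -> acc=38 shift=7 [end]
Varint 3: bytes[8:9] = 26 -> value 38 (1 byte(s))
  byte[9]=0xF1 cont=1 payload=0x71=113: acc |= 113<<0 -> acc=113 shift=7
  byte[10]=0x0F cont=0 payload=0x0F=15: acc |= 15<<7 -> acc=2033 shift=14 [end]
Varint 4: bytes[9:11] = F1 0F -> value 2033 (2 byte(s))
  byte[11]=0x41 cont=0 payload=0x41=65: acc |= 65<<0 -> acc=65 shift=7 [end]
Varint 5: bytes[11:12] = 41 -> value 65 (1 byte(s))

Answer: 4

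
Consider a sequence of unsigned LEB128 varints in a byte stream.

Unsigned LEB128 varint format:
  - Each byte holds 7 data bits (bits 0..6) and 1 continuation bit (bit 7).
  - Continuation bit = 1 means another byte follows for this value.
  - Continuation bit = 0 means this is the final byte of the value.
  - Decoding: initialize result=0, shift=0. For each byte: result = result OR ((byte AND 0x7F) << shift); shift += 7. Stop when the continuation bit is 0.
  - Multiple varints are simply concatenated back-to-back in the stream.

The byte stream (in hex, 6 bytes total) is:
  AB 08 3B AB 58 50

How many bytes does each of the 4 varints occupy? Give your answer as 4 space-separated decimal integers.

Answer: 2 1 2 1

Derivation:
  byte[0]=0xAB cont=1 payload=0x2B=43: acc |= 43<<0 -> acc=43 shift=7
  byte[1]=0x08 cont=0 payload=0x08=8: acc |= 8<<7 -> acc=1067 shift=14 [end]
Varint 1: bytes[0:2] = AB 08 -> value 1067 (2 byte(s))
  byte[2]=0x3B cont=0 payload=0x3B=59: acc |= 59<<0 -> acc=59 shift=7 [end]
Varint 2: bytes[2:3] = 3B -> value 59 (1 byte(s))
  byte[3]=0xAB cont=1 payload=0x2B=43: acc |= 43<<0 -> acc=43 shift=7
  byte[4]=0x58 cont=0 payload=0x58=88: acc |= 88<<7 -> acc=11307 shift=14 [end]
Varint 3: bytes[3:5] = AB 58 -> value 11307 (2 byte(s))
  byte[5]=0x50 cont=0 payload=0x50=80: acc |= 80<<0 -> acc=80 shift=7 [end]
Varint 4: bytes[5:6] = 50 -> value 80 (1 byte(s))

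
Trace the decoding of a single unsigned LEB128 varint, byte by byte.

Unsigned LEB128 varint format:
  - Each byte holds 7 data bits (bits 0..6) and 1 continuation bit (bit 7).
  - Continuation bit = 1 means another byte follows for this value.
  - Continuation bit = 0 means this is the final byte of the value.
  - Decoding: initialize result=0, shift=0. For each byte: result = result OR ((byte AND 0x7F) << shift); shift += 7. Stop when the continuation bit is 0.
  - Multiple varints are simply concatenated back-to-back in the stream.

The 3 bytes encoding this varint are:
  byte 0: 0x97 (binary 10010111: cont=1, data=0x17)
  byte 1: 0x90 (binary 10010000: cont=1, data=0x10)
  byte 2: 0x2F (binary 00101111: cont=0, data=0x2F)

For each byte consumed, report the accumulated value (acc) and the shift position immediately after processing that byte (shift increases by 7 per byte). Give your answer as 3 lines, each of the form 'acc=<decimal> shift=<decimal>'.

Answer: acc=23 shift=7
acc=2071 shift=14
acc=772119 shift=21

Derivation:
byte 0=0x97: payload=0x17=23, contrib = 23<<0 = 23; acc -> 23, shift -> 7
byte 1=0x90: payload=0x10=16, contrib = 16<<7 = 2048; acc -> 2071, shift -> 14
byte 2=0x2F: payload=0x2F=47, contrib = 47<<14 = 770048; acc -> 772119, shift -> 21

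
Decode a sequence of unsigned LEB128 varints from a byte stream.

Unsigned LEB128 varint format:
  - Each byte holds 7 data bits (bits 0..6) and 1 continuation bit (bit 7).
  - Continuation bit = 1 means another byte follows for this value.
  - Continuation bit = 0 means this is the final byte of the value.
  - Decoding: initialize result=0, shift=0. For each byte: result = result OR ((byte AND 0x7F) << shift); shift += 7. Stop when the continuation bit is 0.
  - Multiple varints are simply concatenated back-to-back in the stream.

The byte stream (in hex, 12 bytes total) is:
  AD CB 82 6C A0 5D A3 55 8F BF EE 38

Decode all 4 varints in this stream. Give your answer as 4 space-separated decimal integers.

  byte[0]=0xAD cont=1 payload=0x2D=45: acc |= 45<<0 -> acc=45 shift=7
  byte[1]=0xCB cont=1 payload=0x4B=75: acc |= 75<<7 -> acc=9645 shift=14
  byte[2]=0x82 cont=1 payload=0x02=2: acc |= 2<<14 -> acc=42413 shift=21
  byte[3]=0x6C cont=0 payload=0x6C=108: acc |= 108<<21 -> acc=226534829 shift=28 [end]
Varint 1: bytes[0:4] = AD CB 82 6C -> value 226534829 (4 byte(s))
  byte[4]=0xA0 cont=1 payload=0x20=32: acc |= 32<<0 -> acc=32 shift=7
  byte[5]=0x5D cont=0 payload=0x5D=93: acc |= 93<<7 -> acc=11936 shift=14 [end]
Varint 2: bytes[4:6] = A0 5D -> value 11936 (2 byte(s))
  byte[6]=0xA3 cont=1 payload=0x23=35: acc |= 35<<0 -> acc=35 shift=7
  byte[7]=0x55 cont=0 payload=0x55=85: acc |= 85<<7 -> acc=10915 shift=14 [end]
Varint 3: bytes[6:8] = A3 55 -> value 10915 (2 byte(s))
  byte[8]=0x8F cont=1 payload=0x0F=15: acc |= 15<<0 -> acc=15 shift=7
  byte[9]=0xBF cont=1 payload=0x3F=63: acc |= 63<<7 -> acc=8079 shift=14
  byte[10]=0xEE cont=1 payload=0x6E=110: acc |= 110<<14 -> acc=1810319 shift=21
  byte[11]=0x38 cont=0 payload=0x38=56: acc |= 56<<21 -> acc=119250831 shift=28 [end]
Varint 4: bytes[8:12] = 8F BF EE 38 -> value 119250831 (4 byte(s))

Answer: 226534829 11936 10915 119250831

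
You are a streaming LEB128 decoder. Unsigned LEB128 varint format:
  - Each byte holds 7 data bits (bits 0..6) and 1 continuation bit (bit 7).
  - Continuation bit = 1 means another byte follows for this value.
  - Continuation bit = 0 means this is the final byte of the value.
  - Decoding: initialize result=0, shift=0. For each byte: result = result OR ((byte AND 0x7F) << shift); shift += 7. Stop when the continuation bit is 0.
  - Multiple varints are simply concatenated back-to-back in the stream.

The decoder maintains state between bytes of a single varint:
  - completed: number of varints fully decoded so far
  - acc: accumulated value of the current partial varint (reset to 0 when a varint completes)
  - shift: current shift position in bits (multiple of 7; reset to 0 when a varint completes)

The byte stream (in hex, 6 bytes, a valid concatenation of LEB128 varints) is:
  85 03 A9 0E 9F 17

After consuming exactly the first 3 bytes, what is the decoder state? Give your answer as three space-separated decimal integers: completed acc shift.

Answer: 1 41 7

Derivation:
byte[0]=0x85 cont=1 payload=0x05: acc |= 5<<0 -> completed=0 acc=5 shift=7
byte[1]=0x03 cont=0 payload=0x03: varint #1 complete (value=389); reset -> completed=1 acc=0 shift=0
byte[2]=0xA9 cont=1 payload=0x29: acc |= 41<<0 -> completed=1 acc=41 shift=7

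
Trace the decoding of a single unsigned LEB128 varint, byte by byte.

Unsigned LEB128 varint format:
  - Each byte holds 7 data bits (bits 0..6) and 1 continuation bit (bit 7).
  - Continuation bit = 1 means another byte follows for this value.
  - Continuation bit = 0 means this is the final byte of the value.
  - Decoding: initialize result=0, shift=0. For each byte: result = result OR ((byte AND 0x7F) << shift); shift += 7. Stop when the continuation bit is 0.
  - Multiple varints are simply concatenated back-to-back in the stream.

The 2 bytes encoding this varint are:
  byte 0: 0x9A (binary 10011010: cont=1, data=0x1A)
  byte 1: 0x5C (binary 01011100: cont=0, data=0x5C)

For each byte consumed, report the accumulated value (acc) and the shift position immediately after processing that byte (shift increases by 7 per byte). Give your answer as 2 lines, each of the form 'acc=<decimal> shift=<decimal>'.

byte 0=0x9A: payload=0x1A=26, contrib = 26<<0 = 26; acc -> 26, shift -> 7
byte 1=0x5C: payload=0x5C=92, contrib = 92<<7 = 11776; acc -> 11802, shift -> 14

Answer: acc=26 shift=7
acc=11802 shift=14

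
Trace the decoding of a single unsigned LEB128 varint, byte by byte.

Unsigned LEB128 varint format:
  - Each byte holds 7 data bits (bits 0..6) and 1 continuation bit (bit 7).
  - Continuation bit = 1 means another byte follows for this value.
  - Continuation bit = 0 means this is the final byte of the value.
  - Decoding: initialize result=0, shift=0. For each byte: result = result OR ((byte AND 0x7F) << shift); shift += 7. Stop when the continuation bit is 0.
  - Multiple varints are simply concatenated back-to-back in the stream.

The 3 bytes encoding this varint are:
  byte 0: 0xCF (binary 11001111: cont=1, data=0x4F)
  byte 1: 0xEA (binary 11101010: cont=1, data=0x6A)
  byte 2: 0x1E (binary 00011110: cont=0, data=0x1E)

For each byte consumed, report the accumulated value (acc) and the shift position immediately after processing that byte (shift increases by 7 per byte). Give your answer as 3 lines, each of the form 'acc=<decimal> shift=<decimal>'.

byte 0=0xCF: payload=0x4F=79, contrib = 79<<0 = 79; acc -> 79, shift -> 7
byte 1=0xEA: payload=0x6A=106, contrib = 106<<7 = 13568; acc -> 13647, shift -> 14
byte 2=0x1E: payload=0x1E=30, contrib = 30<<14 = 491520; acc -> 505167, shift -> 21

Answer: acc=79 shift=7
acc=13647 shift=14
acc=505167 shift=21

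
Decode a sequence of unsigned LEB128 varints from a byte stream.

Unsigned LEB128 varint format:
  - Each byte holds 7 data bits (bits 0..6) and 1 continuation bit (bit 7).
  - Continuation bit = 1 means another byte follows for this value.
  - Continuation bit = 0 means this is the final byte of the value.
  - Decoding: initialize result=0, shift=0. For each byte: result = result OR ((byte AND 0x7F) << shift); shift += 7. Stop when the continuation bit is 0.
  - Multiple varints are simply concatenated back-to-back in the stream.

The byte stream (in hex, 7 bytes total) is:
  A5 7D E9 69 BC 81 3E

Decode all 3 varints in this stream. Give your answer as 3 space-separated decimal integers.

Answer: 16037 13545 1015996

Derivation:
  byte[0]=0xA5 cont=1 payload=0x25=37: acc |= 37<<0 -> acc=37 shift=7
  byte[1]=0x7D cont=0 payload=0x7D=125: acc |= 125<<7 -> acc=16037 shift=14 [end]
Varint 1: bytes[0:2] = A5 7D -> value 16037 (2 byte(s))
  byte[2]=0xE9 cont=1 payload=0x69=105: acc |= 105<<0 -> acc=105 shift=7
  byte[3]=0x69 cont=0 payload=0x69=105: acc |= 105<<7 -> acc=13545 shift=14 [end]
Varint 2: bytes[2:4] = E9 69 -> value 13545 (2 byte(s))
  byte[4]=0xBC cont=1 payload=0x3C=60: acc |= 60<<0 -> acc=60 shift=7
  byte[5]=0x81 cont=1 payload=0x01=1: acc |= 1<<7 -> acc=188 shift=14
  byte[6]=0x3E cont=0 payload=0x3E=62: acc |= 62<<14 -> acc=1015996 shift=21 [end]
Varint 3: bytes[4:7] = BC 81 3E -> value 1015996 (3 byte(s))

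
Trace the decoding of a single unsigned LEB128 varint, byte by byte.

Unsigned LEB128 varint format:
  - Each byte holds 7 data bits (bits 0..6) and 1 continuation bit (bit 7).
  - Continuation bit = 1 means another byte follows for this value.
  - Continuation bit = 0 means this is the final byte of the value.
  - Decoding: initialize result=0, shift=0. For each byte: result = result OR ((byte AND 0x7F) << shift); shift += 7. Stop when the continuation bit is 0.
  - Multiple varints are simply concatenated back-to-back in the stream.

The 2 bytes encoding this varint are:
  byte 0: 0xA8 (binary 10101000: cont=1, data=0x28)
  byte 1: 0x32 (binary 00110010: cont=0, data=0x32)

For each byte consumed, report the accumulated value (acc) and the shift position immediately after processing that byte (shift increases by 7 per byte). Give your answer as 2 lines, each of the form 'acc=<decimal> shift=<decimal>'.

Answer: acc=40 shift=7
acc=6440 shift=14

Derivation:
byte 0=0xA8: payload=0x28=40, contrib = 40<<0 = 40; acc -> 40, shift -> 7
byte 1=0x32: payload=0x32=50, contrib = 50<<7 = 6400; acc -> 6440, shift -> 14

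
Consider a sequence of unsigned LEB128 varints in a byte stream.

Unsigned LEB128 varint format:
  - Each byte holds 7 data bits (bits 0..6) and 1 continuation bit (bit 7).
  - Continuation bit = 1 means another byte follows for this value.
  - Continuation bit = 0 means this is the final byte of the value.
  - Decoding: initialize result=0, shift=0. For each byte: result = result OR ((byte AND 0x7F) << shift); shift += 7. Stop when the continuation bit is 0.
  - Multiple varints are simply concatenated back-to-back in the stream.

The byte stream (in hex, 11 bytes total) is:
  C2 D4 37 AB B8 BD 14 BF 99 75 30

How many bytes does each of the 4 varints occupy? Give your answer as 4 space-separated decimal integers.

Answer: 3 4 3 1

Derivation:
  byte[0]=0xC2 cont=1 payload=0x42=66: acc |= 66<<0 -> acc=66 shift=7
  byte[1]=0xD4 cont=1 payload=0x54=84: acc |= 84<<7 -> acc=10818 shift=14
  byte[2]=0x37 cont=0 payload=0x37=55: acc |= 55<<14 -> acc=911938 shift=21 [end]
Varint 1: bytes[0:3] = C2 D4 37 -> value 911938 (3 byte(s))
  byte[3]=0xAB cont=1 payload=0x2B=43: acc |= 43<<0 -> acc=43 shift=7
  byte[4]=0xB8 cont=1 payload=0x38=56: acc |= 56<<7 -> acc=7211 shift=14
  byte[5]=0xBD cont=1 payload=0x3D=61: acc |= 61<<14 -> acc=1006635 shift=21
  byte[6]=0x14 cont=0 payload=0x14=20: acc |= 20<<21 -> acc=42949675 shift=28 [end]
Varint 2: bytes[3:7] = AB B8 BD 14 -> value 42949675 (4 byte(s))
  byte[7]=0xBF cont=1 payload=0x3F=63: acc |= 63<<0 -> acc=63 shift=7
  byte[8]=0x99 cont=1 payload=0x19=25: acc |= 25<<7 -> acc=3263 shift=14
  byte[9]=0x75 cont=0 payload=0x75=117: acc |= 117<<14 -> acc=1920191 shift=21 [end]
Varint 3: bytes[7:10] = BF 99 75 -> value 1920191 (3 byte(s))
  byte[10]=0x30 cont=0 payload=0x30=48: acc |= 48<<0 -> acc=48 shift=7 [end]
Varint 4: bytes[10:11] = 30 -> value 48 (1 byte(s))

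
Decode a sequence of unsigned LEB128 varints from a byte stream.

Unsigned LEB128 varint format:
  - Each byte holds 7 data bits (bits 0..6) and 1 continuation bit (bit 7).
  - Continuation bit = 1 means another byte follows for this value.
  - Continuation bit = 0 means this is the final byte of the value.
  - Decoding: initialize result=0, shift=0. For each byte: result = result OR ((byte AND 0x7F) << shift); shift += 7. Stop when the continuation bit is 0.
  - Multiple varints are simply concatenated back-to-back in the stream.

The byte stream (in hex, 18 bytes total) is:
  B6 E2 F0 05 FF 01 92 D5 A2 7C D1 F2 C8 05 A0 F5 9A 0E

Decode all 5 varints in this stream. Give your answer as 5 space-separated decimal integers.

  byte[0]=0xB6 cont=1 payload=0x36=54: acc |= 54<<0 -> acc=54 shift=7
  byte[1]=0xE2 cont=1 payload=0x62=98: acc |= 98<<7 -> acc=12598 shift=14
  byte[2]=0xF0 cont=1 payload=0x70=112: acc |= 112<<14 -> acc=1847606 shift=21
  byte[3]=0x05 cont=0 payload=0x05=5: acc |= 5<<21 -> acc=12333366 shift=28 [end]
Varint 1: bytes[0:4] = B6 E2 F0 05 -> value 12333366 (4 byte(s))
  byte[4]=0xFF cont=1 payload=0x7F=127: acc |= 127<<0 -> acc=127 shift=7
  byte[5]=0x01 cont=0 payload=0x01=1: acc |= 1<<7 -> acc=255 shift=14 [end]
Varint 2: bytes[4:6] = FF 01 -> value 255 (2 byte(s))
  byte[6]=0x92 cont=1 payload=0x12=18: acc |= 18<<0 -> acc=18 shift=7
  byte[7]=0xD5 cont=1 payload=0x55=85: acc |= 85<<7 -> acc=10898 shift=14
  byte[8]=0xA2 cont=1 payload=0x22=34: acc |= 34<<14 -> acc=567954 shift=21
  byte[9]=0x7C cont=0 payload=0x7C=124: acc |= 124<<21 -> acc=260614802 shift=28 [end]
Varint 3: bytes[6:10] = 92 D5 A2 7C -> value 260614802 (4 byte(s))
  byte[10]=0xD1 cont=1 payload=0x51=81: acc |= 81<<0 -> acc=81 shift=7
  byte[11]=0xF2 cont=1 payload=0x72=114: acc |= 114<<7 -> acc=14673 shift=14
  byte[12]=0xC8 cont=1 payload=0x48=72: acc |= 72<<14 -> acc=1194321 shift=21
  byte[13]=0x05 cont=0 payload=0x05=5: acc |= 5<<21 -> acc=11680081 shift=28 [end]
Varint 4: bytes[10:14] = D1 F2 C8 05 -> value 11680081 (4 byte(s))
  byte[14]=0xA0 cont=1 payload=0x20=32: acc |= 32<<0 -> acc=32 shift=7
  byte[15]=0xF5 cont=1 payload=0x75=117: acc |= 117<<7 -> acc=15008 shift=14
  byte[16]=0x9A cont=1 payload=0x1A=26: acc |= 26<<14 -> acc=440992 shift=21
  byte[17]=0x0E cont=0 payload=0x0E=14: acc |= 14<<21 -> acc=29801120 shift=28 [end]
Varint 5: bytes[14:18] = A0 F5 9A 0E -> value 29801120 (4 byte(s))

Answer: 12333366 255 260614802 11680081 29801120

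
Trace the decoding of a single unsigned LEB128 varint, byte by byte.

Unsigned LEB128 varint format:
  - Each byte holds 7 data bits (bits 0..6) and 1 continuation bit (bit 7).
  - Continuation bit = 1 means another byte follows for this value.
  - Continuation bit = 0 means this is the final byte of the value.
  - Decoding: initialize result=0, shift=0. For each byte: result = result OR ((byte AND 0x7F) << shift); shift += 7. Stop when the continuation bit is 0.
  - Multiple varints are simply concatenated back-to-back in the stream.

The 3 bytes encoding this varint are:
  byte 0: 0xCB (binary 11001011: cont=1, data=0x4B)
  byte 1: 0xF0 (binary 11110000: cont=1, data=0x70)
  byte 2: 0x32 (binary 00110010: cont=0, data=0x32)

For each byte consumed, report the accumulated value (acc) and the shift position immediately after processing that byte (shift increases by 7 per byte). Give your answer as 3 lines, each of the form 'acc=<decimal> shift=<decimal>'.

Answer: acc=75 shift=7
acc=14411 shift=14
acc=833611 shift=21

Derivation:
byte 0=0xCB: payload=0x4B=75, contrib = 75<<0 = 75; acc -> 75, shift -> 7
byte 1=0xF0: payload=0x70=112, contrib = 112<<7 = 14336; acc -> 14411, shift -> 14
byte 2=0x32: payload=0x32=50, contrib = 50<<14 = 819200; acc -> 833611, shift -> 21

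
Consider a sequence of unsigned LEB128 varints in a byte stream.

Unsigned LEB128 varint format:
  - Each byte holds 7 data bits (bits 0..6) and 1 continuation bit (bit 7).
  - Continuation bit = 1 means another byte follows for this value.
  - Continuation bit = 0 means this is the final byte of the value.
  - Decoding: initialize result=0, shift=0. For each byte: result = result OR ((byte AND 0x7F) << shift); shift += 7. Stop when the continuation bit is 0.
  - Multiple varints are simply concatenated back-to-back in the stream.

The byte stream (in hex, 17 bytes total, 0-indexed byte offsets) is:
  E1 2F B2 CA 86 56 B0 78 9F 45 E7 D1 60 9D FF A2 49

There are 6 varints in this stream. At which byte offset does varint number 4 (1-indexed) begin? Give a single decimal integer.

  byte[0]=0xE1 cont=1 payload=0x61=97: acc |= 97<<0 -> acc=97 shift=7
  byte[1]=0x2F cont=0 payload=0x2F=47: acc |= 47<<7 -> acc=6113 shift=14 [end]
Varint 1: bytes[0:2] = E1 2F -> value 6113 (2 byte(s))
  byte[2]=0xB2 cont=1 payload=0x32=50: acc |= 50<<0 -> acc=50 shift=7
  byte[3]=0xCA cont=1 payload=0x4A=74: acc |= 74<<7 -> acc=9522 shift=14
  byte[4]=0x86 cont=1 payload=0x06=6: acc |= 6<<14 -> acc=107826 shift=21
  byte[5]=0x56 cont=0 payload=0x56=86: acc |= 86<<21 -> acc=180462898 shift=28 [end]
Varint 2: bytes[2:6] = B2 CA 86 56 -> value 180462898 (4 byte(s))
  byte[6]=0xB0 cont=1 payload=0x30=48: acc |= 48<<0 -> acc=48 shift=7
  byte[7]=0x78 cont=0 payload=0x78=120: acc |= 120<<7 -> acc=15408 shift=14 [end]
Varint 3: bytes[6:8] = B0 78 -> value 15408 (2 byte(s))
  byte[8]=0x9F cont=1 payload=0x1F=31: acc |= 31<<0 -> acc=31 shift=7
  byte[9]=0x45 cont=0 payload=0x45=69: acc |= 69<<7 -> acc=8863 shift=14 [end]
Varint 4: bytes[8:10] = 9F 45 -> value 8863 (2 byte(s))
  byte[10]=0xE7 cont=1 payload=0x67=103: acc |= 103<<0 -> acc=103 shift=7
  byte[11]=0xD1 cont=1 payload=0x51=81: acc |= 81<<7 -> acc=10471 shift=14
  byte[12]=0x60 cont=0 payload=0x60=96: acc |= 96<<14 -> acc=1583335 shift=21 [end]
Varint 5: bytes[10:13] = E7 D1 60 -> value 1583335 (3 byte(s))
  byte[13]=0x9D cont=1 payload=0x1D=29: acc |= 29<<0 -> acc=29 shift=7
  byte[14]=0xFF cont=1 payload=0x7F=127: acc |= 127<<7 -> acc=16285 shift=14
  byte[15]=0xA2 cont=1 payload=0x22=34: acc |= 34<<14 -> acc=573341 shift=21
  byte[16]=0x49 cont=0 payload=0x49=73: acc |= 73<<21 -> acc=153665437 shift=28 [end]
Varint 6: bytes[13:17] = 9D FF A2 49 -> value 153665437 (4 byte(s))

Answer: 8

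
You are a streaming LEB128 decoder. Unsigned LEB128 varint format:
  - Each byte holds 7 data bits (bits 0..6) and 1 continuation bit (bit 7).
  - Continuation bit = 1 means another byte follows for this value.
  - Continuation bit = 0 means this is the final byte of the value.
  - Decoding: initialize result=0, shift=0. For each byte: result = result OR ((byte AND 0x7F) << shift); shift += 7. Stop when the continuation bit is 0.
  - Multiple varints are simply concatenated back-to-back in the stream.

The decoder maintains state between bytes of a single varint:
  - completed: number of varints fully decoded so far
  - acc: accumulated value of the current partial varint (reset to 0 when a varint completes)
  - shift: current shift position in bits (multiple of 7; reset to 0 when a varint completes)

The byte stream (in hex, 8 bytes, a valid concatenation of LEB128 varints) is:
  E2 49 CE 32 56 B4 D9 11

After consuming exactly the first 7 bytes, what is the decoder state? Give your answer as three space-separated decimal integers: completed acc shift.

byte[0]=0xE2 cont=1 payload=0x62: acc |= 98<<0 -> completed=0 acc=98 shift=7
byte[1]=0x49 cont=0 payload=0x49: varint #1 complete (value=9442); reset -> completed=1 acc=0 shift=0
byte[2]=0xCE cont=1 payload=0x4E: acc |= 78<<0 -> completed=1 acc=78 shift=7
byte[3]=0x32 cont=0 payload=0x32: varint #2 complete (value=6478); reset -> completed=2 acc=0 shift=0
byte[4]=0x56 cont=0 payload=0x56: varint #3 complete (value=86); reset -> completed=3 acc=0 shift=0
byte[5]=0xB4 cont=1 payload=0x34: acc |= 52<<0 -> completed=3 acc=52 shift=7
byte[6]=0xD9 cont=1 payload=0x59: acc |= 89<<7 -> completed=3 acc=11444 shift=14

Answer: 3 11444 14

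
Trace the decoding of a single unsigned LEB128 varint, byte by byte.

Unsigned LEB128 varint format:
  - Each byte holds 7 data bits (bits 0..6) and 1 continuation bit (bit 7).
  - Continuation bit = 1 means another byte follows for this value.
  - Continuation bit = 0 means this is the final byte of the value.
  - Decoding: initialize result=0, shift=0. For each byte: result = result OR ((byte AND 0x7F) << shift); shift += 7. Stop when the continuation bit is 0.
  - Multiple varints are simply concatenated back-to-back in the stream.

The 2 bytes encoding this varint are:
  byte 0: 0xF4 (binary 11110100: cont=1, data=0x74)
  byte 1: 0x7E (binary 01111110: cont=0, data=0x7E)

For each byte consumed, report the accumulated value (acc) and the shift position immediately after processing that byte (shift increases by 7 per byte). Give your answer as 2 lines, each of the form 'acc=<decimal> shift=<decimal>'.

byte 0=0xF4: payload=0x74=116, contrib = 116<<0 = 116; acc -> 116, shift -> 7
byte 1=0x7E: payload=0x7E=126, contrib = 126<<7 = 16128; acc -> 16244, shift -> 14

Answer: acc=116 shift=7
acc=16244 shift=14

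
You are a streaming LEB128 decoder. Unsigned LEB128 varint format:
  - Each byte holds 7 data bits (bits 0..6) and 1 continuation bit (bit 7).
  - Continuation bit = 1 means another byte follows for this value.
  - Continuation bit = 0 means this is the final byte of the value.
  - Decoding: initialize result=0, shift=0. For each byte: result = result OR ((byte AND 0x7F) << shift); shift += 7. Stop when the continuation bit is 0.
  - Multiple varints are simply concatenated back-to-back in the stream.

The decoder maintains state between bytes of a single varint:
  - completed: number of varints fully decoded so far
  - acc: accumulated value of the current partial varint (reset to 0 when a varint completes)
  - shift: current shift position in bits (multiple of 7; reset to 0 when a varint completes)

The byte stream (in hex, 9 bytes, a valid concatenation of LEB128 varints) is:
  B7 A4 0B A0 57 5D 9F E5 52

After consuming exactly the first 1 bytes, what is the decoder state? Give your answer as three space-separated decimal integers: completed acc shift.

Answer: 0 55 7

Derivation:
byte[0]=0xB7 cont=1 payload=0x37: acc |= 55<<0 -> completed=0 acc=55 shift=7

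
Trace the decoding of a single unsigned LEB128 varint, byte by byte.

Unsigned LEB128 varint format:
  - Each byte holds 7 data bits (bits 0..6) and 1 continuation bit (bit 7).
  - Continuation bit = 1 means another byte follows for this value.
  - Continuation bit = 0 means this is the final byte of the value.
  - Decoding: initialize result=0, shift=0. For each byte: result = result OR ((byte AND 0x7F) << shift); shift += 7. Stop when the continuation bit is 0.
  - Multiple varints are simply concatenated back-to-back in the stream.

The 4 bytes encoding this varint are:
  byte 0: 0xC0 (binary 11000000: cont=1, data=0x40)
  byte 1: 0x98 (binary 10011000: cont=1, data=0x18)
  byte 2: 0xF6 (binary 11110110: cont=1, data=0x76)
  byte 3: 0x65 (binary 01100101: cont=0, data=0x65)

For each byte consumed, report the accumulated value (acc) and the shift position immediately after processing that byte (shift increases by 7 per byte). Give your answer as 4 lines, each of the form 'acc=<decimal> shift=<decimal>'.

byte 0=0xC0: payload=0x40=64, contrib = 64<<0 = 64; acc -> 64, shift -> 7
byte 1=0x98: payload=0x18=24, contrib = 24<<7 = 3072; acc -> 3136, shift -> 14
byte 2=0xF6: payload=0x76=118, contrib = 118<<14 = 1933312; acc -> 1936448, shift -> 21
byte 3=0x65: payload=0x65=101, contrib = 101<<21 = 211812352; acc -> 213748800, shift -> 28

Answer: acc=64 shift=7
acc=3136 shift=14
acc=1936448 shift=21
acc=213748800 shift=28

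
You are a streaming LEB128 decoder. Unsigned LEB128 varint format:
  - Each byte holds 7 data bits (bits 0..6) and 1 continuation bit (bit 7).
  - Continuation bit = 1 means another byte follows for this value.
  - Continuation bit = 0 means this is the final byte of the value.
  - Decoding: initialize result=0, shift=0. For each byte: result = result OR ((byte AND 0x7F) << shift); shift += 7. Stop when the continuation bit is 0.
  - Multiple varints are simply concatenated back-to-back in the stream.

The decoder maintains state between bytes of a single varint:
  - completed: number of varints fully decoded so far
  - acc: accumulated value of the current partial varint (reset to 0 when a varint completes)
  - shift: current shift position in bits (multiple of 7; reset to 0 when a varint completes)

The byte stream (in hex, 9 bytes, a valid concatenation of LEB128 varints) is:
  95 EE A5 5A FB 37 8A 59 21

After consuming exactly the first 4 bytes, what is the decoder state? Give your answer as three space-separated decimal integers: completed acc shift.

byte[0]=0x95 cont=1 payload=0x15: acc |= 21<<0 -> completed=0 acc=21 shift=7
byte[1]=0xEE cont=1 payload=0x6E: acc |= 110<<7 -> completed=0 acc=14101 shift=14
byte[2]=0xA5 cont=1 payload=0x25: acc |= 37<<14 -> completed=0 acc=620309 shift=21
byte[3]=0x5A cont=0 payload=0x5A: varint #1 complete (value=189363989); reset -> completed=1 acc=0 shift=0

Answer: 1 0 0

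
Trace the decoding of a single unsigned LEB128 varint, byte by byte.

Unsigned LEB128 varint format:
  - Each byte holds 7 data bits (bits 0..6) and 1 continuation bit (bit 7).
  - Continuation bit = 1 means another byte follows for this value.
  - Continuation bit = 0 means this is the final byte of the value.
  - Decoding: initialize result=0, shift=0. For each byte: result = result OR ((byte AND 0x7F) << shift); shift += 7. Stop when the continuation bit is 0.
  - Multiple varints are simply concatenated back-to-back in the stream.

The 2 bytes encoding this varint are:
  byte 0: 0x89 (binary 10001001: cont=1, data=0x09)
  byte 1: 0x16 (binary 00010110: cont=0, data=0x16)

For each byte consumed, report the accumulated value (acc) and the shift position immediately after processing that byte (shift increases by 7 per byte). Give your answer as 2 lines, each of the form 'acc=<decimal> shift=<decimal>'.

byte 0=0x89: payload=0x09=9, contrib = 9<<0 = 9; acc -> 9, shift -> 7
byte 1=0x16: payload=0x16=22, contrib = 22<<7 = 2816; acc -> 2825, shift -> 14

Answer: acc=9 shift=7
acc=2825 shift=14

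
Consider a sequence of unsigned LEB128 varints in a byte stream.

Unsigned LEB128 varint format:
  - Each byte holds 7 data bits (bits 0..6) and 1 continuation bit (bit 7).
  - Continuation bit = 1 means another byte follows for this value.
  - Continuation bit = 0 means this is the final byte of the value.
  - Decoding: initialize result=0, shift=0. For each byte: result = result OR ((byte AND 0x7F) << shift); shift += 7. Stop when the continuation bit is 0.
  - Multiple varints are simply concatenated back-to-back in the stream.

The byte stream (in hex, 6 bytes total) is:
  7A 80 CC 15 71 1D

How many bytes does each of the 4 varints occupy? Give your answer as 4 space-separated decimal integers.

Answer: 1 3 1 1

Derivation:
  byte[0]=0x7A cont=0 payload=0x7A=122: acc |= 122<<0 -> acc=122 shift=7 [end]
Varint 1: bytes[0:1] = 7A -> value 122 (1 byte(s))
  byte[1]=0x80 cont=1 payload=0x00=0: acc |= 0<<0 -> acc=0 shift=7
  byte[2]=0xCC cont=1 payload=0x4C=76: acc |= 76<<7 -> acc=9728 shift=14
  byte[3]=0x15 cont=0 payload=0x15=21: acc |= 21<<14 -> acc=353792 shift=21 [end]
Varint 2: bytes[1:4] = 80 CC 15 -> value 353792 (3 byte(s))
  byte[4]=0x71 cont=0 payload=0x71=113: acc |= 113<<0 -> acc=113 shift=7 [end]
Varint 3: bytes[4:5] = 71 -> value 113 (1 byte(s))
  byte[5]=0x1D cont=0 payload=0x1D=29: acc |= 29<<0 -> acc=29 shift=7 [end]
Varint 4: bytes[5:6] = 1D -> value 29 (1 byte(s))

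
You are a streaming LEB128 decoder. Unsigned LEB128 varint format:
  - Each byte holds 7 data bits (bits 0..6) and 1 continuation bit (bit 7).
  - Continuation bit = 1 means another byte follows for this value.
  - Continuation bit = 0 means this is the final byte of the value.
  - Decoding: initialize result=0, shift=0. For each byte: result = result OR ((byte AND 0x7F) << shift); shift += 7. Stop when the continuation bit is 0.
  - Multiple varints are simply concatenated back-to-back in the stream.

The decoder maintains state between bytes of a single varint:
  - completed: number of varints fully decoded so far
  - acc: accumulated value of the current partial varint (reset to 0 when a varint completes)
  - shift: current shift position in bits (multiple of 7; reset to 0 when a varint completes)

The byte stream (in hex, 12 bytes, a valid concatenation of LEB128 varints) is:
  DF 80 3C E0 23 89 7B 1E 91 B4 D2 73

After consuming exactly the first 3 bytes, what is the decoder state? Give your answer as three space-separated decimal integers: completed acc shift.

byte[0]=0xDF cont=1 payload=0x5F: acc |= 95<<0 -> completed=0 acc=95 shift=7
byte[1]=0x80 cont=1 payload=0x00: acc |= 0<<7 -> completed=0 acc=95 shift=14
byte[2]=0x3C cont=0 payload=0x3C: varint #1 complete (value=983135); reset -> completed=1 acc=0 shift=0

Answer: 1 0 0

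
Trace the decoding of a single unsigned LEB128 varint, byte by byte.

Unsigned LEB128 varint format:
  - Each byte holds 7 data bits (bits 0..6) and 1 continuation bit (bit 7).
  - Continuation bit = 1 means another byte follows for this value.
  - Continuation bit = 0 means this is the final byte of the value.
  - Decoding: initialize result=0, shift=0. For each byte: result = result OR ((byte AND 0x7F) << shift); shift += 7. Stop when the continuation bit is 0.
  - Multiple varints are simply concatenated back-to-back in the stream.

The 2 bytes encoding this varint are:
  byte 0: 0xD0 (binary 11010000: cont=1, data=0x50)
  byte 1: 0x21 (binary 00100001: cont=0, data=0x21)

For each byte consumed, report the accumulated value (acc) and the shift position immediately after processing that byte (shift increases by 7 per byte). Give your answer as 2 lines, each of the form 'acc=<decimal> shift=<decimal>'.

Answer: acc=80 shift=7
acc=4304 shift=14

Derivation:
byte 0=0xD0: payload=0x50=80, contrib = 80<<0 = 80; acc -> 80, shift -> 7
byte 1=0x21: payload=0x21=33, contrib = 33<<7 = 4224; acc -> 4304, shift -> 14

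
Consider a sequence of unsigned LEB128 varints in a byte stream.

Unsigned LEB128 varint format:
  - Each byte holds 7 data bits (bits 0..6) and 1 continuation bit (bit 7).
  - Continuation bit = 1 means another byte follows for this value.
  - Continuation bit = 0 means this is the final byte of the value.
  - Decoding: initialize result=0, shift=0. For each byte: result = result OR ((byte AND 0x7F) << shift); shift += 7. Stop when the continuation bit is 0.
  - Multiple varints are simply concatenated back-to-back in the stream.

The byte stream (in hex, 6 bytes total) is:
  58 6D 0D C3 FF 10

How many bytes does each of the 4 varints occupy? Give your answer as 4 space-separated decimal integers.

Answer: 1 1 1 3

Derivation:
  byte[0]=0x58 cont=0 payload=0x58=88: acc |= 88<<0 -> acc=88 shift=7 [end]
Varint 1: bytes[0:1] = 58 -> value 88 (1 byte(s))
  byte[1]=0x6D cont=0 payload=0x6D=109: acc |= 109<<0 -> acc=109 shift=7 [end]
Varint 2: bytes[1:2] = 6D -> value 109 (1 byte(s))
  byte[2]=0x0D cont=0 payload=0x0D=13: acc |= 13<<0 -> acc=13 shift=7 [end]
Varint 3: bytes[2:3] = 0D -> value 13 (1 byte(s))
  byte[3]=0xC3 cont=1 payload=0x43=67: acc |= 67<<0 -> acc=67 shift=7
  byte[4]=0xFF cont=1 payload=0x7F=127: acc |= 127<<7 -> acc=16323 shift=14
  byte[5]=0x10 cont=0 payload=0x10=16: acc |= 16<<14 -> acc=278467 shift=21 [end]
Varint 4: bytes[3:6] = C3 FF 10 -> value 278467 (3 byte(s))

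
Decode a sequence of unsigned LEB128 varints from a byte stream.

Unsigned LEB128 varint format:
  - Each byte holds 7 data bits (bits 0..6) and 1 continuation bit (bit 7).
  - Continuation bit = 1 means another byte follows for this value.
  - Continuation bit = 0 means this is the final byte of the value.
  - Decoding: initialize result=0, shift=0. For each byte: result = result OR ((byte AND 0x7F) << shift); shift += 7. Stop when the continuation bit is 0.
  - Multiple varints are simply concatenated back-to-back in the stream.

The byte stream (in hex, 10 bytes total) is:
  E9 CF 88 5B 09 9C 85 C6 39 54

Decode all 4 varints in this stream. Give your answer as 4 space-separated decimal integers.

Answer: 190982121 9 120685212 84

Derivation:
  byte[0]=0xE9 cont=1 payload=0x69=105: acc |= 105<<0 -> acc=105 shift=7
  byte[1]=0xCF cont=1 payload=0x4F=79: acc |= 79<<7 -> acc=10217 shift=14
  byte[2]=0x88 cont=1 payload=0x08=8: acc |= 8<<14 -> acc=141289 shift=21
  byte[3]=0x5B cont=0 payload=0x5B=91: acc |= 91<<21 -> acc=190982121 shift=28 [end]
Varint 1: bytes[0:4] = E9 CF 88 5B -> value 190982121 (4 byte(s))
  byte[4]=0x09 cont=0 payload=0x09=9: acc |= 9<<0 -> acc=9 shift=7 [end]
Varint 2: bytes[4:5] = 09 -> value 9 (1 byte(s))
  byte[5]=0x9C cont=1 payload=0x1C=28: acc |= 28<<0 -> acc=28 shift=7
  byte[6]=0x85 cont=1 payload=0x05=5: acc |= 5<<7 -> acc=668 shift=14
  byte[7]=0xC6 cont=1 payload=0x46=70: acc |= 70<<14 -> acc=1147548 shift=21
  byte[8]=0x39 cont=0 payload=0x39=57: acc |= 57<<21 -> acc=120685212 shift=28 [end]
Varint 3: bytes[5:9] = 9C 85 C6 39 -> value 120685212 (4 byte(s))
  byte[9]=0x54 cont=0 payload=0x54=84: acc |= 84<<0 -> acc=84 shift=7 [end]
Varint 4: bytes[9:10] = 54 -> value 84 (1 byte(s))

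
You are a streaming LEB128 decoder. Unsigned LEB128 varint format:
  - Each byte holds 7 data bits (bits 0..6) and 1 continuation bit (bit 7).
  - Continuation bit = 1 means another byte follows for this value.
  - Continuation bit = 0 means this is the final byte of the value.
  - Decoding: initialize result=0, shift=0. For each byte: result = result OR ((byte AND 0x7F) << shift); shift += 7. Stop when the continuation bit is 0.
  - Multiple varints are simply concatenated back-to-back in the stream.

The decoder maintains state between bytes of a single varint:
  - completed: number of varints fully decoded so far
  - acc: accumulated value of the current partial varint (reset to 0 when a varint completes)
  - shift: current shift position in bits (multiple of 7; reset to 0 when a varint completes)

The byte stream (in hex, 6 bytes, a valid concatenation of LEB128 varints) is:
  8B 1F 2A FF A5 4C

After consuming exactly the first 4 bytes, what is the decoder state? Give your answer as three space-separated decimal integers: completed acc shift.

byte[0]=0x8B cont=1 payload=0x0B: acc |= 11<<0 -> completed=0 acc=11 shift=7
byte[1]=0x1F cont=0 payload=0x1F: varint #1 complete (value=3979); reset -> completed=1 acc=0 shift=0
byte[2]=0x2A cont=0 payload=0x2A: varint #2 complete (value=42); reset -> completed=2 acc=0 shift=0
byte[3]=0xFF cont=1 payload=0x7F: acc |= 127<<0 -> completed=2 acc=127 shift=7

Answer: 2 127 7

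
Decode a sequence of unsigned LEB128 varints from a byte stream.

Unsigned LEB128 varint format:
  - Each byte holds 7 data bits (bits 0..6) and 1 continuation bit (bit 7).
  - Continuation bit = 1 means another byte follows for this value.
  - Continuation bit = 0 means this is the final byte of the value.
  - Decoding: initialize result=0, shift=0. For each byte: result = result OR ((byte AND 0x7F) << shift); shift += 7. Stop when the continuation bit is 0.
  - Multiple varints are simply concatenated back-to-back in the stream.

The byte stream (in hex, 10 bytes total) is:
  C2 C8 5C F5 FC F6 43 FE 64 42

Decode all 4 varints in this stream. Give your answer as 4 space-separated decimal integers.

  byte[0]=0xC2 cont=1 payload=0x42=66: acc |= 66<<0 -> acc=66 shift=7
  byte[1]=0xC8 cont=1 payload=0x48=72: acc |= 72<<7 -> acc=9282 shift=14
  byte[2]=0x5C cont=0 payload=0x5C=92: acc |= 92<<14 -> acc=1516610 shift=21 [end]
Varint 1: bytes[0:3] = C2 C8 5C -> value 1516610 (3 byte(s))
  byte[3]=0xF5 cont=1 payload=0x75=117: acc |= 117<<0 -> acc=117 shift=7
  byte[4]=0xFC cont=1 payload=0x7C=124: acc |= 124<<7 -> acc=15989 shift=14
  byte[5]=0xF6 cont=1 payload=0x76=118: acc |= 118<<14 -> acc=1949301 shift=21
  byte[6]=0x43 cont=0 payload=0x43=67: acc |= 67<<21 -> acc=142458485 shift=28 [end]
Varint 2: bytes[3:7] = F5 FC F6 43 -> value 142458485 (4 byte(s))
  byte[7]=0xFE cont=1 payload=0x7E=126: acc |= 126<<0 -> acc=126 shift=7
  byte[8]=0x64 cont=0 payload=0x64=100: acc |= 100<<7 -> acc=12926 shift=14 [end]
Varint 3: bytes[7:9] = FE 64 -> value 12926 (2 byte(s))
  byte[9]=0x42 cont=0 payload=0x42=66: acc |= 66<<0 -> acc=66 shift=7 [end]
Varint 4: bytes[9:10] = 42 -> value 66 (1 byte(s))

Answer: 1516610 142458485 12926 66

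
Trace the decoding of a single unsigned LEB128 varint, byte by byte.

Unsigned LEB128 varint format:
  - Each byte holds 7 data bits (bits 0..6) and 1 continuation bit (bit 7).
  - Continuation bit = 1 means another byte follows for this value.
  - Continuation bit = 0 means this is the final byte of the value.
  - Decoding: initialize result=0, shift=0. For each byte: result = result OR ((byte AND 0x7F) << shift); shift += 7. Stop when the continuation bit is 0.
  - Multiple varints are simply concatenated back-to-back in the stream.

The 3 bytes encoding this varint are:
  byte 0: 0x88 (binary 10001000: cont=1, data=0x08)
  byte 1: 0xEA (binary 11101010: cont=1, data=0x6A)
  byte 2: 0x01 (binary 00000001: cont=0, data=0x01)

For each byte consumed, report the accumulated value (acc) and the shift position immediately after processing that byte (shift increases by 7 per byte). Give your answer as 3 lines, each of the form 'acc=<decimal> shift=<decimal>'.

byte 0=0x88: payload=0x08=8, contrib = 8<<0 = 8; acc -> 8, shift -> 7
byte 1=0xEA: payload=0x6A=106, contrib = 106<<7 = 13568; acc -> 13576, shift -> 14
byte 2=0x01: payload=0x01=1, contrib = 1<<14 = 16384; acc -> 29960, shift -> 21

Answer: acc=8 shift=7
acc=13576 shift=14
acc=29960 shift=21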